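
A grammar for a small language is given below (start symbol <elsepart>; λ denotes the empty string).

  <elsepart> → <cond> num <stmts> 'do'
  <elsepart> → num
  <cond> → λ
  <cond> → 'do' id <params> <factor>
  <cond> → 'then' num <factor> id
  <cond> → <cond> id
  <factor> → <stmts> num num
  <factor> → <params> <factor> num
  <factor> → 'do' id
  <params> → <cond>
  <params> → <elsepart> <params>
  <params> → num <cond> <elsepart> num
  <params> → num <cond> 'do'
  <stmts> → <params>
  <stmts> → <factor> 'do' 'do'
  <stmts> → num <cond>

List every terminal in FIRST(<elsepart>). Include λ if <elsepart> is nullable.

From <elsepart> → <cond> num <stmts> 'do': <cond> nullable, take FIRST(<cond>) ∪ {num} = { 'do', 'then', id, num }.
<elsepart> → num contributes {num}.
Union: FIRST(<elsepart>) = { 'do', 'then', id, num }.

{ 'do', 'then', id, num }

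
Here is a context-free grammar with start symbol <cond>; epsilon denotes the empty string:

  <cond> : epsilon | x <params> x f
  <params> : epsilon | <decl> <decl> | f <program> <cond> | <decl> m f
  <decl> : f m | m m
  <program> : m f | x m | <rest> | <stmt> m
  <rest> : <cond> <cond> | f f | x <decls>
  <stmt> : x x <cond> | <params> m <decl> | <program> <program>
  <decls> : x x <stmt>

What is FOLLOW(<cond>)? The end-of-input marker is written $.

<cond> is the start symbol, so $ ∈ FOLLOW(<cond>).
In <params> : f <program> <cond>: <cond> is at the end, add FOLLOW(<params>) = { m, x }.
In <rest> : <cond> <cond>: add FIRST(<cond>)\{epsilon} = { x }.
  Since <cond> is nullable, also add FOLLOW(<rest>) = { f, m, x }.
In <rest> : <cond> <cond>: <cond> is at the end, add FOLLOW(<rest>) = { f, m, x }.
In <stmt> : x x <cond>: <cond> is at the end, add FOLLOW(<stmt>) = { f, m, x }.
Union: FOLLOW(<cond>) = { $, f, m, x }.

{ $, f, m, x }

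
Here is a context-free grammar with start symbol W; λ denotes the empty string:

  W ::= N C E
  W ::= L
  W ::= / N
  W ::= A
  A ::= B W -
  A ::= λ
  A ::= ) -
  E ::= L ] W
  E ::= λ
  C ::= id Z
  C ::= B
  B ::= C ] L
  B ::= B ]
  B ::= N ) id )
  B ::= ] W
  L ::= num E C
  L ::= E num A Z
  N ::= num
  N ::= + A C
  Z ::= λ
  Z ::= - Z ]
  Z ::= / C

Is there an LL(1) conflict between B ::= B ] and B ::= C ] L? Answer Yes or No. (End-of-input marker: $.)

FIRST(B ]) = { +, ], id, num } and FIRST(C ] L) = { +, ], id, num }.
Both contain +, so the two alternatives are not disjoint — LL(1) conflict.

Yes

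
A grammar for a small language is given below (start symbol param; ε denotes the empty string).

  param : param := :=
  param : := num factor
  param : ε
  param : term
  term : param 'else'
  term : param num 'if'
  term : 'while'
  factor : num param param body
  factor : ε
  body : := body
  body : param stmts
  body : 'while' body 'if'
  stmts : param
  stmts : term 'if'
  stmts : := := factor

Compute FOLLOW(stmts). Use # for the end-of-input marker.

{ #, 'else', 'if', 'while', :=, num }

In body : param stmts: stmts is at the end, add FOLLOW(body) = { #, 'else', 'if', 'while', :=, num }.
Union: FOLLOW(stmts) = { #, 'else', 'if', 'while', :=, num }.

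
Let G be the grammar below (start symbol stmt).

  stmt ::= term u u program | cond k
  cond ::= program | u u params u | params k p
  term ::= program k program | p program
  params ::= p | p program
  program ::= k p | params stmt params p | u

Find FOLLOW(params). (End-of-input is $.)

In cond ::= u u params u: add FIRST(u) = { u }.
In cond ::= params k p: add FIRST(k p) = { k }.
In program ::= params stmt params p: add FIRST(stmt params p) = { k, p, u }.
In program ::= params stmt params p: add FIRST(p) = { p }.
Union: FOLLOW(params) = { k, p, u }.

{ k, p, u }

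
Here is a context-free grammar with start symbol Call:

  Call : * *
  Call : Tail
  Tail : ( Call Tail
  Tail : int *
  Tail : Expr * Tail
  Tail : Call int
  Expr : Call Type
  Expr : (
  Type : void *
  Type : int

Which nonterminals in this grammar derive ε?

No nonterminal has an empty production or an RHS whose symbols are all nullable.

{ } (none)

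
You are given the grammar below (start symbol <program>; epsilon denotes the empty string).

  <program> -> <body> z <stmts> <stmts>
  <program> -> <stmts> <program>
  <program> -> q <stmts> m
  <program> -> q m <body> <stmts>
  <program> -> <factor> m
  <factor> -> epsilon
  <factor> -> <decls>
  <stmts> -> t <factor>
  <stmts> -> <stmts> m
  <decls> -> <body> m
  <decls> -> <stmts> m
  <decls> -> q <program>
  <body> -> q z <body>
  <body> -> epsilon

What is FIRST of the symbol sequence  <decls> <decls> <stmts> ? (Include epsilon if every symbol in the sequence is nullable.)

Add FIRST(<decls>) = { m, q, t }; <decls> is not nullable, stop.

{ m, q, t }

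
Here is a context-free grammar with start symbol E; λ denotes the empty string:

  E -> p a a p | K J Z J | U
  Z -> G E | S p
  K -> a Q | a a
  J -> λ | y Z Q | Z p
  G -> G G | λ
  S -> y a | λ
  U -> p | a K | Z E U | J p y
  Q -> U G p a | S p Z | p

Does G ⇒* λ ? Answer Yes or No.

Yes

G has an λ-production, so G ⇒ λ.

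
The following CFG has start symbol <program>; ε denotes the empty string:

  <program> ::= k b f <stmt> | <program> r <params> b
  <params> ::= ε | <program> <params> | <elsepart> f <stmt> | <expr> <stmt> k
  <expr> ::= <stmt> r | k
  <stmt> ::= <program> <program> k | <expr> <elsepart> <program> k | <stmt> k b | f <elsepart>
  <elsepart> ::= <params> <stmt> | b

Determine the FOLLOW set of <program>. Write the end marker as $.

{ $, b, f, k, r }

<program> is the start symbol, so $ ∈ FOLLOW(<program>).
In <program> ::= <program> r <params> b: add FIRST(r <params> b) = { r }.
In <params> ::= <program> <params>: add FIRST(<params>)\{ε} = { b, f, k }.
  Since <params> is nullable, also add FOLLOW(<params>) = { b, f, k }.
In <stmt> ::= <program> <program> k: add FIRST(<program> k) = { k }.
In <stmt> ::= <program> <program> k: add FIRST(k) = { k }.
In <stmt> ::= <expr> <elsepart> <program> k: add FIRST(k) = { k }.
Union: FOLLOW(<program>) = { $, b, f, k, r }.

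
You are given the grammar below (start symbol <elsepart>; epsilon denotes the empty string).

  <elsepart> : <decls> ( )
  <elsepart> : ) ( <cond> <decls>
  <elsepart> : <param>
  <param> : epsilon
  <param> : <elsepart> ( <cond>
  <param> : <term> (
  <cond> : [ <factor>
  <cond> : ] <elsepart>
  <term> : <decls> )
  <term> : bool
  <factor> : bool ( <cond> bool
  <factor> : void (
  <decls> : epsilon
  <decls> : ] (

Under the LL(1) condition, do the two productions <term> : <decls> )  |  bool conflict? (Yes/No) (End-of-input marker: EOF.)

FIRST(<decls> )) = { ), ] } and FIRST(bool) = { bool }.
The FIRST sets are disjoint and neither alternative is nullable — no conflict.

No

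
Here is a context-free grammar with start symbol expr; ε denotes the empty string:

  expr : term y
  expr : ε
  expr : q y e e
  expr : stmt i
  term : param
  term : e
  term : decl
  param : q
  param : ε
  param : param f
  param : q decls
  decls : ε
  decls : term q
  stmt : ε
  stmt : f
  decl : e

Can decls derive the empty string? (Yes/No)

decls has an ε-production, so decls ⇒ ε.

Yes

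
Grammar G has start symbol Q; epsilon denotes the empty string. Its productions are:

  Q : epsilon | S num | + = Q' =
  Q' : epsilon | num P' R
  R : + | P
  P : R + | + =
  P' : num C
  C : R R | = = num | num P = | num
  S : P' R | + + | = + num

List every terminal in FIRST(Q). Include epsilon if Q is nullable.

{ +, =, num, epsilon }

Q : epsilon contributes epsilon.
From Q : S num: add FIRST(S) = { +, =, num }.
Q : + = Q' = contributes {+}.
Union: FIRST(Q) = { +, =, num, epsilon }.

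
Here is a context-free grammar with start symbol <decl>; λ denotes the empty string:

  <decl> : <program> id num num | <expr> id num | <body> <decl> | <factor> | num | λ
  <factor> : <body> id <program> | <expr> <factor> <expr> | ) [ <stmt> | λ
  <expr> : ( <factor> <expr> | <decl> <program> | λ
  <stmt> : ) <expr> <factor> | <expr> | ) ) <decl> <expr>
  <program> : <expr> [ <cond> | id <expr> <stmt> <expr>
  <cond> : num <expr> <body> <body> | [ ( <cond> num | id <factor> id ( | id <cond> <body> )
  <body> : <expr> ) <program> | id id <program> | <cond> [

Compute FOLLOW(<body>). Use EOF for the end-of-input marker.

In <decl> : <body> <decl>: add FIRST(<decl>)\{λ} = { (, ), [, id, num }.
  Since <decl> is nullable, also add FOLLOW(<decl>) = { EOF, (, ), [, id, num }.
In <factor> : <body> id <program>: add FIRST(id <program>) = { id }.
In <cond> : num <expr> <body> <body>: add FIRST(<body>) = { (, ), [, id, num }.
In <cond> : num <expr> <body> <body>: <body> is at the end, add FOLLOW(<cond>) = { EOF, (, ), [, id, num }.
In <cond> : id <cond> <body> ): add FIRST()) = { ) }.
Union: FOLLOW(<body>) = { EOF, (, ), [, id, num }.

{ EOF, (, ), [, id, num }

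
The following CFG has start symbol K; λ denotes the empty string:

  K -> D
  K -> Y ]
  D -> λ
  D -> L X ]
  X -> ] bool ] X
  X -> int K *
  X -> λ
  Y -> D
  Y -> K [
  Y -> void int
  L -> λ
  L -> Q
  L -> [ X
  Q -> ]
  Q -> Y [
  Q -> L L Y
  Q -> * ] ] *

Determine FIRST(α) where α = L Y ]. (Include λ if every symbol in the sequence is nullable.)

Add FIRST(L)\{λ} = { *, [, ], int, void }; L is nullable, continue.
Add FIRST(Y)\{λ} = { *, [, ], int, void }; Y is nullable, continue.
] is a terminal; add {]} and stop.

{ *, [, ], int, void }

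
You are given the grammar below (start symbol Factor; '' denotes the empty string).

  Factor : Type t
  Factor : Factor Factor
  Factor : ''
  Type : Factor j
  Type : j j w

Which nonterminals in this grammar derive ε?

{ Factor }

Directly nullable (have an ''-production): Factor.
No other nonterminal has a production whose RHS symbols are all nullable.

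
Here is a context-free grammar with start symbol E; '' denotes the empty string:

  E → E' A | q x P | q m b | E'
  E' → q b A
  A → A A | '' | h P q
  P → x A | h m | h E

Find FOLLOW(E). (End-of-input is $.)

{ $, q }

E is the start symbol, so $ ∈ FOLLOW(E).
In P → h E: E is at the end, add FOLLOW(P) = { $, q }.
Union: FOLLOW(E) = { $, q }.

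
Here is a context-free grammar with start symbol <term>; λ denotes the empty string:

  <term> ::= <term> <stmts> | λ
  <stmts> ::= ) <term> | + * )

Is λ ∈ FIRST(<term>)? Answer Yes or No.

<term> has an λ-production, so <term> ⇒ λ.

Yes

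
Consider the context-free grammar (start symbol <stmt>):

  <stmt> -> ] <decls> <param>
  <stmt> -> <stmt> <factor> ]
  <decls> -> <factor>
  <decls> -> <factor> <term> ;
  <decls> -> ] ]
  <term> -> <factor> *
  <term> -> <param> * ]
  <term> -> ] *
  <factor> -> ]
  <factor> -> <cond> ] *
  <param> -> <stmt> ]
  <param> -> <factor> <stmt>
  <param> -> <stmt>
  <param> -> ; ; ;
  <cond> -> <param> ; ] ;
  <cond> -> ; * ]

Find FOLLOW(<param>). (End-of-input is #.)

In <stmt> -> ] <decls> <param>: <param> is at the end, add FOLLOW(<stmt>) = { #, *, ;, ] }.
In <term> -> <param> * ]: add FIRST(* ]) = { * }.
In <cond> -> <param> ; ] ;: add FIRST(; ] ;) = { ; }.
Union: FOLLOW(<param>) = { #, *, ;, ] }.

{ #, *, ;, ] }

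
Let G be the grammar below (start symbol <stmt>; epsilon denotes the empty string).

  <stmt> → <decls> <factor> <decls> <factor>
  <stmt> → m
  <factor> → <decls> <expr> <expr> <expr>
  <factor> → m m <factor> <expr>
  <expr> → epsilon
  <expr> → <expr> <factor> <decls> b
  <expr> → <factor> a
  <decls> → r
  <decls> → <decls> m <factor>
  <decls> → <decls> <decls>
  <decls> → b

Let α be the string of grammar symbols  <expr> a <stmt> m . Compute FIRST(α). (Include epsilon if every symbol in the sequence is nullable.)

Add FIRST(<expr>)\{epsilon} = { b, m, r }; <expr> is nullable, continue.
a is a terminal; add {a} and stop.

{ a, b, m, r }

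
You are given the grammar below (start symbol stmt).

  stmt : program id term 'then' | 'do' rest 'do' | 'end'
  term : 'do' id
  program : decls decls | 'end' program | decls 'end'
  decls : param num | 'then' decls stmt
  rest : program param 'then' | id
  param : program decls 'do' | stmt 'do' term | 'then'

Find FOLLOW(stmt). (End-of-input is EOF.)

stmt is the start symbol, so EOF ∈ FOLLOW(stmt).
In decls : 'then' decls stmt: stmt is at the end, add FOLLOW(decls) = { 'do', 'end', 'then', id }.
In param : stmt 'do' term: add FIRST('do' term) = { 'do' }.
Union: FOLLOW(stmt) = { EOF, 'do', 'end', 'then', id }.

{ EOF, 'do', 'end', 'then', id }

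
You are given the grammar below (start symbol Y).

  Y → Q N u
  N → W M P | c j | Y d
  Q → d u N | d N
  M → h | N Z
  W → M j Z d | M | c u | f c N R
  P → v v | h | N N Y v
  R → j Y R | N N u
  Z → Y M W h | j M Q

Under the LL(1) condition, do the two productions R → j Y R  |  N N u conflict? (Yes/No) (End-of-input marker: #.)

FIRST(j Y R) = { j } and FIRST(N N u) = { c, d, f, h }.
The FIRST sets are disjoint and neither alternative is nullable — no conflict.

No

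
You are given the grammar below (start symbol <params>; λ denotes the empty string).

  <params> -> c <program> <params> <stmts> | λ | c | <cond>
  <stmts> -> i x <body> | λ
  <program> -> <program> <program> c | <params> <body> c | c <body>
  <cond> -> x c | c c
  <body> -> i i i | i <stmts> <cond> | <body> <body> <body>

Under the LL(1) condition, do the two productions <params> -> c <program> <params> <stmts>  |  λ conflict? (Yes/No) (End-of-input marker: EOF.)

No

FIRST(c <program> <params> <stmts>) = { c } and FIRST(λ) = { λ }.
The second is nullable but FOLLOW(<params>) = { EOF, i } is disjoint from FIRST of the first.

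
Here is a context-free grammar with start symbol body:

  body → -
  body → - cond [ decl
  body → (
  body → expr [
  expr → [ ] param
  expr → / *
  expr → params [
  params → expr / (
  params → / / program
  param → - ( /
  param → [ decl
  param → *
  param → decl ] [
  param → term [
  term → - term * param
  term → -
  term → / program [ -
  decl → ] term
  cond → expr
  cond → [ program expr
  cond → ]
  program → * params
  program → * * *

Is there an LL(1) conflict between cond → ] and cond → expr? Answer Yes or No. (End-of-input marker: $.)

No

FIRST(]) = { ] } and FIRST(expr) = { /, [ }.
The FIRST sets are disjoint and neither alternative is nullable — no conflict.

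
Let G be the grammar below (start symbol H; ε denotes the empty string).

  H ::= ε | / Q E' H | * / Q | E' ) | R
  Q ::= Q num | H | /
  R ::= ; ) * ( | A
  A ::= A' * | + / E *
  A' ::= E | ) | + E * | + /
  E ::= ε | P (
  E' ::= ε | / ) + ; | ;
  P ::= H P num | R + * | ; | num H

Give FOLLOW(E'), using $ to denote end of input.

In H ::= / Q E' H: add FIRST(H)\{ε} = { ), *, +, /, ;, num }.
  Since H is nullable, also add FOLLOW(H) = { $, (, ), *, +, /, ;, num }.
In H ::= E' ): add FIRST()) = { ) }.
Union: FOLLOW(E') = { $, (, ), *, +, /, ;, num }.

{ $, (, ), *, +, /, ;, num }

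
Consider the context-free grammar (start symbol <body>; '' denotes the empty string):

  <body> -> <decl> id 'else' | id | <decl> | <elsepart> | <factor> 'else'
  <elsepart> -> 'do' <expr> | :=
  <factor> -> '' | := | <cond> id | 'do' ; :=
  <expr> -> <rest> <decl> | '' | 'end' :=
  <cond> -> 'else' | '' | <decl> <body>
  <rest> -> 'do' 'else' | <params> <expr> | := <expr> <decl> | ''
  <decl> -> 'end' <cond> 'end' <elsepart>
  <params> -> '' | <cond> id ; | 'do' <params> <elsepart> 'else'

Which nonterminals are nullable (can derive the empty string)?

{ <cond>, <expr>, <factor>, <params>, <rest> }

Directly nullable (have an ''-production): <factor>, <expr>, <cond>, <rest>, <params>.
No other nonterminal has a production whose RHS symbols are all nullable.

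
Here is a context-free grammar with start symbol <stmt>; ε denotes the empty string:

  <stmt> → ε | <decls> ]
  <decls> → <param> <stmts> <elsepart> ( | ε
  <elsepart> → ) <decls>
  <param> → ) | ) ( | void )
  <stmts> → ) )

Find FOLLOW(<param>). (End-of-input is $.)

In <decls> → <param> <stmts> <elsepart> (: add FIRST(<stmts> <elsepart> () = { ) }.
Union: FOLLOW(<param>) = { ) }.

{ ) }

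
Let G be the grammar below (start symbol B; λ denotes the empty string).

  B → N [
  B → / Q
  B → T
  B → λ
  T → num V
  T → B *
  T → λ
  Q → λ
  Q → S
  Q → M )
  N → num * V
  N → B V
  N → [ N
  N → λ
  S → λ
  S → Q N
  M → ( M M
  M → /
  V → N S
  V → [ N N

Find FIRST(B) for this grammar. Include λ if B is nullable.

{ (, *, /, [, num, λ }

From B → N [: N nullable, take FIRST(N) ∪ {[} = { (, *, /, [, num }.
B → / Q contributes {/}.
From B → T: add FIRST(T) = { (, *, /, [, num, λ } (including λ since T is nullable).
B → λ contributes λ.
Union: FIRST(B) = { (, *, /, [, num, λ }.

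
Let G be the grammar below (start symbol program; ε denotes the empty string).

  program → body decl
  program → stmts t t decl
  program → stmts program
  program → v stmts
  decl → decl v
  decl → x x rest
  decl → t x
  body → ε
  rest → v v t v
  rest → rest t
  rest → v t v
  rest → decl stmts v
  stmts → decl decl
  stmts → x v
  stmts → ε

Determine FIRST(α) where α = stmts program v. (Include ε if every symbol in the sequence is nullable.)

Add FIRST(stmts)\{ε} = { t, x }; stmts is nullable, continue.
Add FIRST(program) = { t, v, x }; program is not nullable, stop.

{ t, v, x }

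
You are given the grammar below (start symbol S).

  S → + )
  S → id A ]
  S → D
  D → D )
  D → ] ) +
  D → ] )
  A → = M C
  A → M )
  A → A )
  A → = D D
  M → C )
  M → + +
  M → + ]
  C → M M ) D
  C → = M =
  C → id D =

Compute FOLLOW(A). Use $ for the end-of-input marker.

In S → id A ]: add FIRST(]) = { ] }.
In A → A ): add FIRST()) = { ) }.
Union: FOLLOW(A) = { ), ] }.

{ ), ] }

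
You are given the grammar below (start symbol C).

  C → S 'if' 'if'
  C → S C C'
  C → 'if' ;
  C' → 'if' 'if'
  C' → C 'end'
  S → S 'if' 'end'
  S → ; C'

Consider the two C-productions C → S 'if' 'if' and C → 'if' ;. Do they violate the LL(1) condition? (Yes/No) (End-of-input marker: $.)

FIRST(S 'if' 'if') = { ; } and FIRST('if' ;) = { 'if' }.
The FIRST sets are disjoint and neither alternative is nullable — no conflict.

No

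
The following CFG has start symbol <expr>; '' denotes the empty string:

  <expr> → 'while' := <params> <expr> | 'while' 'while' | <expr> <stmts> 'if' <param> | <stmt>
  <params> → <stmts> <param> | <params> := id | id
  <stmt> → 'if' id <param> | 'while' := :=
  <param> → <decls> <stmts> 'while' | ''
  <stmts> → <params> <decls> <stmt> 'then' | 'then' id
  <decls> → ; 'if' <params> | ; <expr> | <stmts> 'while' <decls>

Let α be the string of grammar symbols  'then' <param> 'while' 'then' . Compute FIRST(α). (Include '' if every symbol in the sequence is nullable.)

'then' is a terminal; add {'then'} and stop.

{ 'then' }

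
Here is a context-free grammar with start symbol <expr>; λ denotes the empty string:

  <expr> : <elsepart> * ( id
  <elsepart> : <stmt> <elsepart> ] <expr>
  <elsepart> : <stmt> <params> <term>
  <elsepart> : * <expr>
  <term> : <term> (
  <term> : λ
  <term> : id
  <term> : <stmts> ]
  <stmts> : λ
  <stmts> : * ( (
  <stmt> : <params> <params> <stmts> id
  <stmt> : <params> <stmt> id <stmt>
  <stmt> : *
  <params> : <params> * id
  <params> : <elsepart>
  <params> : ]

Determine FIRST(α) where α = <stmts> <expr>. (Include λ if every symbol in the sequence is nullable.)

{ *, ] }

Add FIRST(<stmts>)\{λ} = { * }; <stmts> is nullable, continue.
Add FIRST(<expr>) = { *, ] }; <expr> is not nullable, stop.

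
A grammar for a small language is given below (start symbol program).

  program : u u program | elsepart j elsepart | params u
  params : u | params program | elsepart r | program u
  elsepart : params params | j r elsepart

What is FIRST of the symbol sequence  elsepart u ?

Add FIRST(elsepart) = { j, u }; elsepart is not nullable, stop.

{ j, u }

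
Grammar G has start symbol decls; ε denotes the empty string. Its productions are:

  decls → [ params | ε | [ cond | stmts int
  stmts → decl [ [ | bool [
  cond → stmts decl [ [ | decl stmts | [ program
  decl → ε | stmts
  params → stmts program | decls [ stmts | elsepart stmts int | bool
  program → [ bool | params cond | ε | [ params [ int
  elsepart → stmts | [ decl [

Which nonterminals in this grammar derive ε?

{ decl, decls, program }

Directly nullable (have an ε-production): decls, decl, program.
No other nonterminal has a production whose RHS symbols are all nullable.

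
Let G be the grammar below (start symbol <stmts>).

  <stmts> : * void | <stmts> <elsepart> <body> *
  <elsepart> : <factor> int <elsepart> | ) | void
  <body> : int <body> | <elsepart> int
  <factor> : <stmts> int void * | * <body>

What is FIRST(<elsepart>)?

{ ), *, void }

From <elsepart> : <factor> int <elsepart>: add FIRST(<factor>) = { * }.
<elsepart> : ) contributes {)}.
<elsepart> : void contributes {void}.
Union: FIRST(<elsepart>) = { ), *, void }.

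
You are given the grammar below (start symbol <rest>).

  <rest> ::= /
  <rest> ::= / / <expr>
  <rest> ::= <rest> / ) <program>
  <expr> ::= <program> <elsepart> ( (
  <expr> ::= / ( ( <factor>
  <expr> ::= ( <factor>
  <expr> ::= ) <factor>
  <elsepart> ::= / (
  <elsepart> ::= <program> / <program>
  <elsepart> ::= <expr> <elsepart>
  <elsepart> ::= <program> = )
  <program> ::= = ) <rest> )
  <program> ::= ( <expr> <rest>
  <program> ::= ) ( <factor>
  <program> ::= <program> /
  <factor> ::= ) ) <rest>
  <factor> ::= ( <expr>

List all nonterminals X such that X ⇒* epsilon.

No nonterminal has an empty production or an RHS whose symbols are all nullable.

{ } (none)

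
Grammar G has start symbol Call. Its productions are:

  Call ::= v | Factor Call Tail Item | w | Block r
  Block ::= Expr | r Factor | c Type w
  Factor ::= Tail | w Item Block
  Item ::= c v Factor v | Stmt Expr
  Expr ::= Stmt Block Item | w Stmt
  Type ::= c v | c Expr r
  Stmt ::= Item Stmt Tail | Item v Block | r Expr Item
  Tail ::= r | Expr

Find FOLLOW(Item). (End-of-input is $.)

In Call ::= Factor Call Tail Item: Item is at the end, add FOLLOW(Call) = { $, c, r, w }.
In Factor ::= w Item Block: add FIRST(Block) = { c, r, w }.
In Expr ::= Stmt Block Item: Item is at the end, add FOLLOW(Expr) = { $, c, r, v, w }.
In Stmt ::= Item Stmt Tail: add FIRST(Stmt Tail) = { c, r }.
In Stmt ::= Item v Block: add FIRST(v Block) = { v }.
In Stmt ::= r Expr Item: Item is at the end, add FOLLOW(Stmt) = { $, c, r, v, w }.
Union: FOLLOW(Item) = { $, c, r, v, w }.

{ $, c, r, v, w }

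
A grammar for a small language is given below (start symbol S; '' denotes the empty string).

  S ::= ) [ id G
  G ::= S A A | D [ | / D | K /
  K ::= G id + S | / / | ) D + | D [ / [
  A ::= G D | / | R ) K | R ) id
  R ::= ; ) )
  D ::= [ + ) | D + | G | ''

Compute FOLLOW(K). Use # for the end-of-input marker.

In G ::= K /: add FIRST(/) = { / }.
In A ::= R ) K: K is at the end, add FOLLOW(A) = { #, ), +, /, ;, [, id }.
Union: FOLLOW(K) = { #, ), +, /, ;, [, id }.

{ #, ), +, /, ;, [, id }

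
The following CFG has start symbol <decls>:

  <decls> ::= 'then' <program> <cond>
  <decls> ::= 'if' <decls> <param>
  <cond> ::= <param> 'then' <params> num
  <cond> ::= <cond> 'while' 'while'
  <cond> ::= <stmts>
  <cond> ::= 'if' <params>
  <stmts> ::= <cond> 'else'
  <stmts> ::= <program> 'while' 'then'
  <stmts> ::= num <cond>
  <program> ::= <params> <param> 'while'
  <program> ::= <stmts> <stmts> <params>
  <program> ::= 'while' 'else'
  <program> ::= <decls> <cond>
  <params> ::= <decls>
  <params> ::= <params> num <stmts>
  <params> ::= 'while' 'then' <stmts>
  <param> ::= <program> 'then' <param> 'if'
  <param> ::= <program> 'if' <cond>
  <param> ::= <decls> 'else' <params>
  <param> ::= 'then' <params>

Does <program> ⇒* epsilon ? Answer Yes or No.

No

No nonterminal in this grammar is nullable.
No production of <program> has an RHS whose symbols are all nullable, so <program> is not nullable.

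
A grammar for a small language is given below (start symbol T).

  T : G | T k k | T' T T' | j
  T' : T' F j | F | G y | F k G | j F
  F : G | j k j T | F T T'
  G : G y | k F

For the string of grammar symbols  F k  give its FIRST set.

{ j, k }

Add FIRST(F) = { j, k }; F is not nullable, stop.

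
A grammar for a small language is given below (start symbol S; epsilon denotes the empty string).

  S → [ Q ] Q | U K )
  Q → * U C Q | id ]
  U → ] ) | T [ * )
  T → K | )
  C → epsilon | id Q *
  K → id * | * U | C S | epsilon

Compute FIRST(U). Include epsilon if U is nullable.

U → ] ) contributes {]}.
From U → T [ * ): T nullable, take FIRST(T) ∪ {[} = { ), *, [, ], id }.
Union: FIRST(U) = { ), *, [, ], id }.

{ ), *, [, ], id }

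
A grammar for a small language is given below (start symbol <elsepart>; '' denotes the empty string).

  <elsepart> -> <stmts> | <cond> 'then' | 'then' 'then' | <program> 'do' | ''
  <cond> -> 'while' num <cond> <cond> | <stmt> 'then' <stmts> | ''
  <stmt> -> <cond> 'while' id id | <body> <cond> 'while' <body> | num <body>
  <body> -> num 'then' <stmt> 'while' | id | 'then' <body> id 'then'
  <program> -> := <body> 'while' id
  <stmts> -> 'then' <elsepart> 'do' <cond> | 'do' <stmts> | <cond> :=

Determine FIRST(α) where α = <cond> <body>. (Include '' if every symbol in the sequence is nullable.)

Add FIRST(<cond>)\{''} = { 'then', 'while', id, num }; <cond> is nullable, continue.
Add FIRST(<body>) = { 'then', id, num }; <body> is not nullable, stop.

{ 'then', 'while', id, num }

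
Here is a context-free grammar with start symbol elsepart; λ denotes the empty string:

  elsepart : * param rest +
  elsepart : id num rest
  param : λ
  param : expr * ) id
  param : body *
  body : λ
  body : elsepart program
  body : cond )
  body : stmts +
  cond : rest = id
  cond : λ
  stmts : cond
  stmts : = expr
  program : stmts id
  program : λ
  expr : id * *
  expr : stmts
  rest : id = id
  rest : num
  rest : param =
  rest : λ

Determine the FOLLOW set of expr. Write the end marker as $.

In param : expr * ) id: add FIRST(* ) id) = { * }.
In stmts : = expr: expr is at the end, add FOLLOW(stmts) = { *, +, id }.
Union: FOLLOW(expr) = { *, +, id }.

{ *, +, id }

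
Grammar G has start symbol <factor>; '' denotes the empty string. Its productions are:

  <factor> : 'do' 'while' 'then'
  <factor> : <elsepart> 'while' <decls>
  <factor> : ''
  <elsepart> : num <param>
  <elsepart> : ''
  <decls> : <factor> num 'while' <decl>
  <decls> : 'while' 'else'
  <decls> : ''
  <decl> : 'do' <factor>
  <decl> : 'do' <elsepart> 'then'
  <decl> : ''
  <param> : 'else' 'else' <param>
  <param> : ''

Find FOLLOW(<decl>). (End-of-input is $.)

In <decls> : <factor> num 'while' <decl>: <decl> is at the end, add FOLLOW(<decls>) = { $, num }.
Union: FOLLOW(<decl>) = { $, num }.

{ $, num }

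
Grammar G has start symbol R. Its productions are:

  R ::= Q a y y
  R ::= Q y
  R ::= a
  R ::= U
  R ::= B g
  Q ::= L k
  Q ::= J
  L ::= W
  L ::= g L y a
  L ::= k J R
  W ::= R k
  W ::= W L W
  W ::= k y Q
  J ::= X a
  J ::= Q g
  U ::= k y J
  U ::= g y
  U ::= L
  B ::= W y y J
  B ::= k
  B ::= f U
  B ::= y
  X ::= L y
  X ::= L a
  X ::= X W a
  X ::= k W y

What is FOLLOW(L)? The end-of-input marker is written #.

In Q ::= L k: add FIRST(k) = { k }.
In L ::= g L y a: add FIRST(y a) = { y }.
In W ::= W L W: add FIRST(W) = { a, f, g, k, y }.
In U ::= L: L is at the end, add FOLLOW(U) = { #, a, f, g, k, y }.
In X ::= L y: add FIRST(y) = { y }.
In X ::= L a: add FIRST(a) = { a }.
Union: FOLLOW(L) = { #, a, f, g, k, y }.

{ #, a, f, g, k, y }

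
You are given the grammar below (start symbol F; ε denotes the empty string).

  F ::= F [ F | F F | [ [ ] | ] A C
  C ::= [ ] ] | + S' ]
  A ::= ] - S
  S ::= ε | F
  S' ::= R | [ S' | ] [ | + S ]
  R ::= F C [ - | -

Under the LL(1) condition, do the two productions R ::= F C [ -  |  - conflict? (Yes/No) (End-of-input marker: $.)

No

FIRST(F C [ -) = { [, ] } and FIRST(-) = { - }.
The FIRST sets are disjoint and neither alternative is nullable — no conflict.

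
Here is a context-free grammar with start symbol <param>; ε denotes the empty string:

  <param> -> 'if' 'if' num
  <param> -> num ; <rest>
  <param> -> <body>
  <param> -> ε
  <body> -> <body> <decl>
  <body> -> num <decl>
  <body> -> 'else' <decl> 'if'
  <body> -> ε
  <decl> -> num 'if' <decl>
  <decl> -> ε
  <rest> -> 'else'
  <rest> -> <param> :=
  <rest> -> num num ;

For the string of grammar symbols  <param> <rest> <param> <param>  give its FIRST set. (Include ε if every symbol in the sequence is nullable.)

Add FIRST(<param>)\{ε} = { 'else', 'if', num }; <param> is nullable, continue.
Add FIRST(<rest>) = { 'else', 'if', :=, num }; <rest> is not nullable, stop.

{ 'else', 'if', :=, num }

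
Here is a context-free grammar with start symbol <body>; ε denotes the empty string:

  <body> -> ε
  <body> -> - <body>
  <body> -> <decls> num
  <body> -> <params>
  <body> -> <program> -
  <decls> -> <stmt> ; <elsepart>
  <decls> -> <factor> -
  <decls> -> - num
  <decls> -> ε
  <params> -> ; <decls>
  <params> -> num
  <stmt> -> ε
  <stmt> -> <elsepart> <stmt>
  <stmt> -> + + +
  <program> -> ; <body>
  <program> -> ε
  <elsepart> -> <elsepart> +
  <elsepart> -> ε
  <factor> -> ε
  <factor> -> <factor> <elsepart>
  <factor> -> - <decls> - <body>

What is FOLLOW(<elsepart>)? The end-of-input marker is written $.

In <decls> -> <stmt> ; <elsepart>: <elsepart> is at the end, add FOLLOW(<decls>) = { $, +, -, num }.
In <stmt> -> <elsepart> <stmt>: add FIRST(<stmt>)\{ε} = { + }.
  Since <stmt> is nullable, also add FOLLOW(<stmt>) = { ; }.
In <elsepart> -> <elsepart> +: add FIRST(+) = { + }.
In <factor> -> <factor> <elsepart>: <elsepart> is at the end, add FOLLOW(<factor>) = { +, - }.
Union: FOLLOW(<elsepart>) = { $, +, -, ;, num }.

{ $, +, -, ;, num }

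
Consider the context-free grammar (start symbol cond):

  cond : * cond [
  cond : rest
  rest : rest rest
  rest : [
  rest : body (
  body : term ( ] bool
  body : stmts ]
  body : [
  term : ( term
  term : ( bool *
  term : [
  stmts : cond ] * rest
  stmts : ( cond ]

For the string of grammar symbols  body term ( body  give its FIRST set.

Add FIRST(body) = { (, *, [ }; body is not nullable, stop.

{ (, *, [ }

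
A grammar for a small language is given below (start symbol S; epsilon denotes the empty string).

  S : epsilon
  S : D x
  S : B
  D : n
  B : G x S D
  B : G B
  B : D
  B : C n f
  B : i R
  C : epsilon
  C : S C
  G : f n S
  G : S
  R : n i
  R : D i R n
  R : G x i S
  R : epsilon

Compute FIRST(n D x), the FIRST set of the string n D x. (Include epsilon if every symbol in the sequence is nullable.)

{ n }

n is a terminal; add {n} and stop.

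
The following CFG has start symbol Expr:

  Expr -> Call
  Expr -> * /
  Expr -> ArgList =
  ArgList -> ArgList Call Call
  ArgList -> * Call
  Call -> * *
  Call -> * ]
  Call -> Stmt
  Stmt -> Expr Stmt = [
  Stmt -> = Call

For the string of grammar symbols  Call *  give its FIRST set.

{ *, = }

Add FIRST(Call) = { *, = }; Call is not nullable, stop.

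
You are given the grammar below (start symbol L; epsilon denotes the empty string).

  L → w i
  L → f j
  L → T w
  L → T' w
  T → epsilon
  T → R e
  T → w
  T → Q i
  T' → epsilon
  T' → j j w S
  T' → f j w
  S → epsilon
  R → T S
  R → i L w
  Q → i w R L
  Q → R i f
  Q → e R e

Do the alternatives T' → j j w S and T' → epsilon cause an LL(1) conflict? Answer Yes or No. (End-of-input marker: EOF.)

FIRST(j j w S) = { j } and FIRST(epsilon) = { epsilon }.
The second is nullable but FOLLOW(T') = { w } is disjoint from FIRST of the first.

No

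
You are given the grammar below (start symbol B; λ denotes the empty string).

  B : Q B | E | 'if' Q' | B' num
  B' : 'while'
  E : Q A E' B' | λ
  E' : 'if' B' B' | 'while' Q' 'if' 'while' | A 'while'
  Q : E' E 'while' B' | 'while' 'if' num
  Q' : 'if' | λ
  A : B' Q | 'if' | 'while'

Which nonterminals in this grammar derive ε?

Directly nullable (have an λ-production): E, Q'.
B : E with every symbol nullable, so B is nullable.
No other nonterminal has a production whose RHS symbols are all nullable.

{ B, E, Q' }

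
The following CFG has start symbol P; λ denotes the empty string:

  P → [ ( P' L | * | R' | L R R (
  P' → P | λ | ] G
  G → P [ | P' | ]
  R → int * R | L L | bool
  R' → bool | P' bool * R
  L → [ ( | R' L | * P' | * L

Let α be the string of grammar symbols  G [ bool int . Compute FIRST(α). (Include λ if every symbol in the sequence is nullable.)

Add FIRST(G)\{λ} = { *, [, ], bool }; G is nullable, continue.
[ is a terminal; add {[} and stop.

{ *, [, ], bool }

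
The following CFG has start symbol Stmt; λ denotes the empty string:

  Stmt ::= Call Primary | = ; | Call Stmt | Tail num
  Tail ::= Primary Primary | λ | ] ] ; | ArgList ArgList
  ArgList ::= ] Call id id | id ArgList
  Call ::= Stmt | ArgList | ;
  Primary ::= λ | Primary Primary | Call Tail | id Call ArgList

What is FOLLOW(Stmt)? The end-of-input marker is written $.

{ $, ;, =, ], id, num }

Stmt is the start symbol, so $ ∈ FOLLOW(Stmt).
In Stmt ::= Call Stmt: Stmt is at the end, add FOLLOW(Stmt) = { $, ;, =, ], id, num }.
In Call ::= Stmt: Stmt is at the end, add FOLLOW(Call) = { $, ;, =, ], id, num }.
Union: FOLLOW(Stmt) = { $, ;, =, ], id, num }.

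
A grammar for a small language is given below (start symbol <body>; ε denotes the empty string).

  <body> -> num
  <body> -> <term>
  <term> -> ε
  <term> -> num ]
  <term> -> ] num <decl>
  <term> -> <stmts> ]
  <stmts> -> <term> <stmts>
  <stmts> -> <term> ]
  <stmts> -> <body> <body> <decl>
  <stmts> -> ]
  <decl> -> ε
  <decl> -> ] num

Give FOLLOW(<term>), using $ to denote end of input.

{ $, ], num }

In <body> -> <term>: <term> is at the end, add FOLLOW(<body>) = { $, ], num }.
In <stmts> -> <term> <stmts>: add FIRST(<stmts>)\{ε} = { ], num }.
  Since <stmts> is nullable, also add FOLLOW(<stmts>) = { ] }.
In <stmts> -> <term> ]: add FIRST(]) = { ] }.
Union: FOLLOW(<term>) = { $, ], num }.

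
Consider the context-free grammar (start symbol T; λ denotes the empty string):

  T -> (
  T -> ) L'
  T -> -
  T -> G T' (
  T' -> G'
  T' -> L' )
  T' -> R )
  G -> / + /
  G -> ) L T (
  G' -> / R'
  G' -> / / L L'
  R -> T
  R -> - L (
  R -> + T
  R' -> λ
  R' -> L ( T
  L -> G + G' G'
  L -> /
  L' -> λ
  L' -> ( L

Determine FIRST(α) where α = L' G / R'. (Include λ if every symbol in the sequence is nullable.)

Add FIRST(L')\{λ} = { ( }; L' is nullable, continue.
Add FIRST(G) = { ), / }; G is not nullable, stop.

{ (, ), / }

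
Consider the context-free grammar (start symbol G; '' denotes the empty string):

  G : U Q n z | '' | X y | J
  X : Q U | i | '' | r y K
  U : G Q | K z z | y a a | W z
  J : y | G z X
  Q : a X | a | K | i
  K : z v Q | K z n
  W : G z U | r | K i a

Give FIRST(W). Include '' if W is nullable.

From W : G z U: G nullable, take FIRST(G) ∪ {z} = { a, i, r, y, z }.
W : r contributes {r}.
From W : K i a: add FIRST(K) = { z }.
Union: FIRST(W) = { a, i, r, y, z }.

{ a, i, r, y, z }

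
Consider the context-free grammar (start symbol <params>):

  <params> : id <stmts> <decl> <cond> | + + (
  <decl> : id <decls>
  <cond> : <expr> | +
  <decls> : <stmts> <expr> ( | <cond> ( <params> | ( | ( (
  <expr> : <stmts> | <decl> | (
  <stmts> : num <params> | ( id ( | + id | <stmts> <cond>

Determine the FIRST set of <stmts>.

{ (, +, num }

<stmts> : num <params> contributes {num}.
<stmts> : ( id ( contributes {(}.
<stmts> : + id contributes {+}.
From <stmts> : <stmts> <cond>: add FIRST(<stmts>) = { (, +, num }.
Union: FIRST(<stmts>) = { (, +, num }.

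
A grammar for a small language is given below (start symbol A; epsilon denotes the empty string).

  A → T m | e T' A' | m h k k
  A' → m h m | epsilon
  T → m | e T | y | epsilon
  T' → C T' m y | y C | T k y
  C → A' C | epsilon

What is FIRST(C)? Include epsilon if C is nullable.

From C → A' C: A', C nullable, take FIRST(A') ∪ FIRST(C) = { m }; also epsilon since the whole RHS is nullable.
C → epsilon contributes epsilon.
Union: FIRST(C) = { m, epsilon }.

{ m, epsilon }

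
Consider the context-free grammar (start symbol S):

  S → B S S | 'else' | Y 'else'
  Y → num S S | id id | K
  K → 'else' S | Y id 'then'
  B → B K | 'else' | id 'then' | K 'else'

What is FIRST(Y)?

Y → num S S contributes {num}.
Y → id id contributes {id}.
From Y → K: add FIRST(K) = { 'else', id, num }.
Union: FIRST(Y) = { 'else', id, num }.

{ 'else', id, num }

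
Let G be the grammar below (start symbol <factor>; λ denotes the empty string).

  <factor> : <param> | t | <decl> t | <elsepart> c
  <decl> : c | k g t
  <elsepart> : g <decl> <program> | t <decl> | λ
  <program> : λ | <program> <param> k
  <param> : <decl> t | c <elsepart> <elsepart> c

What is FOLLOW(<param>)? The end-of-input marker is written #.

{ #, k }

In <factor> : <param>: <param> is at the end, add FOLLOW(<factor>) = { # }.
In <program> : <program> <param> k: add FIRST(k) = { k }.
Union: FOLLOW(<param>) = { #, k }.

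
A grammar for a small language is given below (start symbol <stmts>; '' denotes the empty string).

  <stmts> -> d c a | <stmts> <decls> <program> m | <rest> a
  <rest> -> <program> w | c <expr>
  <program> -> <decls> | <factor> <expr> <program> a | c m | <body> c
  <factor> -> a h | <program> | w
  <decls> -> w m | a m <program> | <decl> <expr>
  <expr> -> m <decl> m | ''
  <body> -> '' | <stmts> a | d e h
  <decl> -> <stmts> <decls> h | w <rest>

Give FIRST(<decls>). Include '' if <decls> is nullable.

{ a, c, d, w }

<decls> -> w m contributes {w}.
<decls> -> a m <program> contributes {a}.
From <decls> -> <decl> <expr>: add FIRST(<decl>) = { a, c, d, w }.
Union: FIRST(<decls>) = { a, c, d, w }.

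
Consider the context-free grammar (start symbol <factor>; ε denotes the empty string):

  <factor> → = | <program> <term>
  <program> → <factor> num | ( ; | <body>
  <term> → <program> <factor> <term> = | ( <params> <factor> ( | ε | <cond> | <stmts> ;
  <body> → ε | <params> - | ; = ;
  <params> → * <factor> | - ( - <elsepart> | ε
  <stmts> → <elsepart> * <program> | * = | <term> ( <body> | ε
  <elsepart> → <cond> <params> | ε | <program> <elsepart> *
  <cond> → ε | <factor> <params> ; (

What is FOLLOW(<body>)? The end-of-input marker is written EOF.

{ EOF, (, *, -, ;, =, num }

In <program> → <body>: <body> is at the end, add FOLLOW(<program>) = { EOF, (, *, -, ;, =, num }.
In <stmts> → <term> ( <body>: <body> is at the end, add FOLLOW(<stmts>) = { ; }.
Union: FOLLOW(<body>) = { EOF, (, *, -, ;, =, num }.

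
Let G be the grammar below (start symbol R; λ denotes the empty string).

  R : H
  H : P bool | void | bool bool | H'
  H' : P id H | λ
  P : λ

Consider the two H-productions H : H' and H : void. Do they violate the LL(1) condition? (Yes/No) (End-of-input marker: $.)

FIRST(H') = { id, λ } and FIRST(void) = { void }.
The first is nullable but FOLLOW(H) = { $ } is disjoint from FIRST of the second.

No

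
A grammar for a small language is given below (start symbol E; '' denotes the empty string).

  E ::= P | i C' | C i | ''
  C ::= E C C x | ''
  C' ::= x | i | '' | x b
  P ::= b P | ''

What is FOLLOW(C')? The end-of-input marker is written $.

In E ::= i C': C' is at the end, add FOLLOW(E) = { $, b, i, x }.
Union: FOLLOW(C') = { $, b, i, x }.

{ $, b, i, x }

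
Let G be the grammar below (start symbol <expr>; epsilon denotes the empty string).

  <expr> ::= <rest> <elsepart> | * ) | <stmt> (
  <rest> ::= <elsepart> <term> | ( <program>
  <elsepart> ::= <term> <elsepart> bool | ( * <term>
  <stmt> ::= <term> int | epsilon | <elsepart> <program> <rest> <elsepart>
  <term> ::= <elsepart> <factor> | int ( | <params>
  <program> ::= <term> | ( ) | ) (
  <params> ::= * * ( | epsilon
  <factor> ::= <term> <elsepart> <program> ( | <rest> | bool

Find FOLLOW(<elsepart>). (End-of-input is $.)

In <expr> ::= <rest> <elsepart>: <elsepart> is at the end, add FOLLOW(<expr>) = { $ }.
In <rest> ::= <elsepart> <term>: add FIRST(<term>)\{epsilon} = { (, *, int }.
  Since <term> is nullable, also add FOLLOW(<rest>) = { $, (, ), *, bool, int }.
In <elsepart> ::= <term> <elsepart> bool: add FIRST(bool) = { bool }.
In <stmt> ::= <elsepart> <program> <rest> <elsepart>: add FIRST(<program> <rest> <elsepart>) = { (, ), *, int }.
In <stmt> ::= <elsepart> <program> <rest> <elsepart>: <elsepart> is at the end, add FOLLOW(<stmt>) = { ( }.
In <term> ::= <elsepart> <factor>: add FIRST(<factor>) = { (, *, bool, int }.
In <factor> ::= <term> <elsepart> <program> (: add FIRST(<program> () = { (, ), *, int }.
Union: FOLLOW(<elsepart>) = { $, (, ), *, bool, int }.

{ $, (, ), *, bool, int }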